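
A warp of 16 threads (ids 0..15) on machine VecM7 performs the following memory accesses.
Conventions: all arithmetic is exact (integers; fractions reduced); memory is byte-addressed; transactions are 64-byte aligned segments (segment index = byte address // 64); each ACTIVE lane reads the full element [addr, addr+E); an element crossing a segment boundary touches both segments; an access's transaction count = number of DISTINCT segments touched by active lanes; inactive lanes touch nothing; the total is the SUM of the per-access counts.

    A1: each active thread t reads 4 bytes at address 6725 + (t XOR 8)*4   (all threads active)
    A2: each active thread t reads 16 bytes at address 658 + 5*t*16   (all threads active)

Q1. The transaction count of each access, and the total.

A1: 2 transactions
A2: 20 transactions

Answer: 2,20; total 22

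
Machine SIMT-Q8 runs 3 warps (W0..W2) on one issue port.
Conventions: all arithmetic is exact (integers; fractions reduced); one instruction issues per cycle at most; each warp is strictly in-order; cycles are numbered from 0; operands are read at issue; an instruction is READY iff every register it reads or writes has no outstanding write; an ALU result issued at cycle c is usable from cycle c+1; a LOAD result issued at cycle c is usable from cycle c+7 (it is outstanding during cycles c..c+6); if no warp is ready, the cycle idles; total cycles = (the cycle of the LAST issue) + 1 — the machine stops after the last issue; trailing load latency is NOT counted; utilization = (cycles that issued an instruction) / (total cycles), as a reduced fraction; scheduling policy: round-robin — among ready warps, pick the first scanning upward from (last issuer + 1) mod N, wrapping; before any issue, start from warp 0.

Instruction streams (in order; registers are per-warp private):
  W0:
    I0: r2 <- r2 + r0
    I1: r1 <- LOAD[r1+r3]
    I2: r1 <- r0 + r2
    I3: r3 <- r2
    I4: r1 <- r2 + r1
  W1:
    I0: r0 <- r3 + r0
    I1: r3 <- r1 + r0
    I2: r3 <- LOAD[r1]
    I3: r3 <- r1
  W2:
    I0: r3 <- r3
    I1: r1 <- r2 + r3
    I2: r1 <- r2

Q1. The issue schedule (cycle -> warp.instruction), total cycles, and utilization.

cycle 0: W0.I0
cycle 1: W1.I0
cycle 2: W2.I0
cycle 3: W0.I1
cycle 4: W1.I1
cycle 5: W2.I1
cycle 6: W1.I2
cycle 7: W2.I2
cycle 8: idle
cycle 9: idle
cycle 10: W0.I2
cycle 11: W0.I3
cycle 12: W0.I4
cycle 13: W1.I3

Answer: 14 cycles, utilization 6/7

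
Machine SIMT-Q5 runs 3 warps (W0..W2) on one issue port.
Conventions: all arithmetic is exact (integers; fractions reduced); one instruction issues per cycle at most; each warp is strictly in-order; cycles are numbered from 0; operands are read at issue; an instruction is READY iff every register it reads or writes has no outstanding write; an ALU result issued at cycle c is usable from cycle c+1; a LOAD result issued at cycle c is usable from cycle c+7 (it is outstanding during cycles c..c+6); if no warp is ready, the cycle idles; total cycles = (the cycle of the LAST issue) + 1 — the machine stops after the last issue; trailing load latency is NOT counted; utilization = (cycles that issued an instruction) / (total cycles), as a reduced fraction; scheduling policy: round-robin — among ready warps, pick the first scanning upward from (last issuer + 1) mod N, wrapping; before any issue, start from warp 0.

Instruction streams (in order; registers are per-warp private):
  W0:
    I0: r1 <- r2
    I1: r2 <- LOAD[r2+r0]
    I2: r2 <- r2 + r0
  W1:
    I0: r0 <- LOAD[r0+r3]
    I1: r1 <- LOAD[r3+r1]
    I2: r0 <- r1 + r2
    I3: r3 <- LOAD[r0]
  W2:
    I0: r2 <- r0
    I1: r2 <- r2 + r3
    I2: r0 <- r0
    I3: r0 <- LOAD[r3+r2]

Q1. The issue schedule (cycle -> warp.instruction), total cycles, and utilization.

cycle 0: W0.I0
cycle 1: W1.I0
cycle 2: W2.I0
cycle 3: W0.I1
cycle 4: W1.I1
cycle 5: W2.I1
cycle 6: W2.I2
cycle 7: W2.I3
cycle 8: idle
cycle 9: idle
cycle 10: W0.I2
cycle 11: W1.I2
cycle 12: W1.I3

Answer: 13 cycles, utilization 11/13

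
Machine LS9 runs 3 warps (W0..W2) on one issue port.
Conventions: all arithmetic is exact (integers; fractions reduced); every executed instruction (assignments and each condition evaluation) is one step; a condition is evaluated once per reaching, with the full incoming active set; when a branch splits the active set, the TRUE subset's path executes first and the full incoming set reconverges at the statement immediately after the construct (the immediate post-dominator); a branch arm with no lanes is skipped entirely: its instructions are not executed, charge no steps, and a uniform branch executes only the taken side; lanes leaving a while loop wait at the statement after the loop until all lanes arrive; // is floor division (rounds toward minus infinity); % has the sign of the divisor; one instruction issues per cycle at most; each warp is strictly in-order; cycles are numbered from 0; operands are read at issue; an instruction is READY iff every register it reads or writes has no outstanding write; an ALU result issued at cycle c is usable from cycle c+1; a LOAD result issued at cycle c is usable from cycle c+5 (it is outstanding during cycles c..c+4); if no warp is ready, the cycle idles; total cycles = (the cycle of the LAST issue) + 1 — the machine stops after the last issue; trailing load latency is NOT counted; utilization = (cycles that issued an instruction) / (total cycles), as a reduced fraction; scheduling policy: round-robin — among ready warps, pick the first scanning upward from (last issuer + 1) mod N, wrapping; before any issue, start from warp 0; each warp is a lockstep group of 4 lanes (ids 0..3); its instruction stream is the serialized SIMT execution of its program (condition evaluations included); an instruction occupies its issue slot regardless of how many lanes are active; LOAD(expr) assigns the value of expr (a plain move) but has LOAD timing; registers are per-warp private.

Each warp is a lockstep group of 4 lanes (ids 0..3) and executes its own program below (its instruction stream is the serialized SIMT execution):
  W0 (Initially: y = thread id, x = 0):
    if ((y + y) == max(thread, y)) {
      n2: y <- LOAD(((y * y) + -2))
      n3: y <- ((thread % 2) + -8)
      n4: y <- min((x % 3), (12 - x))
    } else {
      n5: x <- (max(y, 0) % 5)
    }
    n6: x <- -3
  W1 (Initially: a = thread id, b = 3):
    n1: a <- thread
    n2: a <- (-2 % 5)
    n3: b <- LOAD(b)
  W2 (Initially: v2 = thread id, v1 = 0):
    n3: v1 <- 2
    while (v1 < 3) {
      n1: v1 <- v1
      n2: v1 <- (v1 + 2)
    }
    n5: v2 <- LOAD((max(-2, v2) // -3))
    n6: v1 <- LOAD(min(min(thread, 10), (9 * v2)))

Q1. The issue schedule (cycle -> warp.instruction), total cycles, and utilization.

cycle 0: W0.I0
cycle 1: W1.I0
cycle 2: W2.I0
cycle 3: W0.I1
cycle 4: W1.I1
cycle 5: W2.I1
cycle 6: W1.I2
cycle 7: W2.I2
cycle 8: W0.I2
cycle 9: W2.I3
cycle 10: W0.I3
cycle 11: W2.I4
cycle 12: W0.I4
cycle 13: W2.I5
cycle 14: W0.I5
cycle 15: idle
cycle 16: idle
cycle 17: idle
cycle 18: W2.I6

Answer: 19 cycles, utilization 16/19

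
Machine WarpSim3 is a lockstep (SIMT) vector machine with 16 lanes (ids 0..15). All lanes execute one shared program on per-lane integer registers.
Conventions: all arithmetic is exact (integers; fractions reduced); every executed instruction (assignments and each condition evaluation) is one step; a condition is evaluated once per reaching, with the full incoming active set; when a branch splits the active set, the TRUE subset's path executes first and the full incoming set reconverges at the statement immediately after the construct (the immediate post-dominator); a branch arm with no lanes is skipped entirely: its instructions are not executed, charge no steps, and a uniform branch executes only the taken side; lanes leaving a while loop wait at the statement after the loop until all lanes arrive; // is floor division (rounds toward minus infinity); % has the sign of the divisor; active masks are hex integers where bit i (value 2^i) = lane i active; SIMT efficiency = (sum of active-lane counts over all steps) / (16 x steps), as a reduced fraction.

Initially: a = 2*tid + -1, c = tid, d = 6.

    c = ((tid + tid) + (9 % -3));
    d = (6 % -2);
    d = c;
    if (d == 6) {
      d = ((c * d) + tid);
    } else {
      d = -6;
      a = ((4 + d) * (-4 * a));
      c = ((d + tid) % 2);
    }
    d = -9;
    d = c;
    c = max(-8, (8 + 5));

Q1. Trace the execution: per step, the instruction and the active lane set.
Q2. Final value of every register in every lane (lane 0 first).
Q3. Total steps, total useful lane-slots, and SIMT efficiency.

step 0: c <- ((tid + tid) + (9 % -3)) 0xffff
step 1: d <- (6 % -2)                0xffff
step 2: d <- c                       0xffff
step 3: eval (d == 6)                0xffff
step 4: d <- ((c * d) + tid)         0x0008
step 5: d <- -6                      0xfff7
step 6: a <- ((4 + d) * (-4 * a))    0xfff7
step 7: c <- ((d + tid) % 2)         0xfff7
step 8: d <- -9                      0xffff
step 9: d <- c                       0xffff
step 10: c <- max(-8, (8 + 5))        0xffff

Answer: 11 steps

a: -8,8,24,5,56,72,88,104,120,136,152,168,184,200,216,232
c: 13,13,13,13,13,13,13,13,13,13,13,13,13,13,13,13
d: 0,1,0,6,0,1,0,1,0,1,0,1,0,1,0,1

steps = 11; useful = 158; efficiency = 158/176 = 79/88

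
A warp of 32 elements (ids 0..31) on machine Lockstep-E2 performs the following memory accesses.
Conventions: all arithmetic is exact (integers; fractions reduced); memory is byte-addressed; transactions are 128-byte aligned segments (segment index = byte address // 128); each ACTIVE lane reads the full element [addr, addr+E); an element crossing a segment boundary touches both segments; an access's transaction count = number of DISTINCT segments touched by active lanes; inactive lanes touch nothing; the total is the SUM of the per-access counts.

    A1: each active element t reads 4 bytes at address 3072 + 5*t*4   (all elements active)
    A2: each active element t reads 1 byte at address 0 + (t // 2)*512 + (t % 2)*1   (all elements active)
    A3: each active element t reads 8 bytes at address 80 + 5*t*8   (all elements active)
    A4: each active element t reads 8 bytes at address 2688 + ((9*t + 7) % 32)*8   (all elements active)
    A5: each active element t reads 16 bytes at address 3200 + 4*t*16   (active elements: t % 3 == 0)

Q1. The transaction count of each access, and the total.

A1: 5 transactions
A2: 16 transactions
A3: 11 transactions
A4: 2 transactions
A5: 11 transactions

Answer: 5,16,11,2,11; total 45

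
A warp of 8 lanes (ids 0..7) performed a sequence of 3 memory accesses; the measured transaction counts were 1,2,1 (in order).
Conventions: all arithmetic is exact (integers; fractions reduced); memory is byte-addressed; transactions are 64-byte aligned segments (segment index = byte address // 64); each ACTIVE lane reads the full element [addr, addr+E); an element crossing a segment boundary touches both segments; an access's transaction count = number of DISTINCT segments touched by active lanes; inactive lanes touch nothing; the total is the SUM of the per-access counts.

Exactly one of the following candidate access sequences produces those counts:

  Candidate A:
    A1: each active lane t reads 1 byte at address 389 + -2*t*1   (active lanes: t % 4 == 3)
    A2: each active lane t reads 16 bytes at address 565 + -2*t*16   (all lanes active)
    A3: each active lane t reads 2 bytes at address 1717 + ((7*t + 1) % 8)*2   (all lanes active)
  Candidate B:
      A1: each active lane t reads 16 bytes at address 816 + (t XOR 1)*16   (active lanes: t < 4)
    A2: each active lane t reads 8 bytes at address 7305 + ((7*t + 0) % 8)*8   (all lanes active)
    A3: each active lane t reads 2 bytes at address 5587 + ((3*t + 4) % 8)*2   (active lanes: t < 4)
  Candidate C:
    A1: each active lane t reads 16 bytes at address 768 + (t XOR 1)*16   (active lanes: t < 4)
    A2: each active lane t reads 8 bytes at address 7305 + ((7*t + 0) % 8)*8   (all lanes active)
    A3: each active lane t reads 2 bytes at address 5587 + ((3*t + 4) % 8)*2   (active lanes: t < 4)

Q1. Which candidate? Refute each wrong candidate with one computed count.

A: A2 gives 5 transactions, not 2
B: A1 gives 2 transactions, not 1
C: all counts match (1,2,1)

Answer: C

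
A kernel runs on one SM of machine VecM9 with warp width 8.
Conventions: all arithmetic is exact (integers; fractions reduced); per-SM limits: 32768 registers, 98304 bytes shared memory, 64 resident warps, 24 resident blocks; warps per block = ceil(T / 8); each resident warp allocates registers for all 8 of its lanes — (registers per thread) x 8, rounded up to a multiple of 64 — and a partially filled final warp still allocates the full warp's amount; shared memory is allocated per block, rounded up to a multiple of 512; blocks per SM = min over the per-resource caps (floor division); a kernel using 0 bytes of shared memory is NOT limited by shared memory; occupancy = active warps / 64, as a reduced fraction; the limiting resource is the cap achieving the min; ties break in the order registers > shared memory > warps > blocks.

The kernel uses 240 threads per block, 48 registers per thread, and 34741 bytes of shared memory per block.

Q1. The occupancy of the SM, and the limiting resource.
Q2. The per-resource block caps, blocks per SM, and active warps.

Answer: occupancy 15/16, limited by registers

registers: 2 blocks
shared memory: 2 blocks
warps: 2 blocks
blocks: 24 blocks

Answer: 2 blocks, 60 active warps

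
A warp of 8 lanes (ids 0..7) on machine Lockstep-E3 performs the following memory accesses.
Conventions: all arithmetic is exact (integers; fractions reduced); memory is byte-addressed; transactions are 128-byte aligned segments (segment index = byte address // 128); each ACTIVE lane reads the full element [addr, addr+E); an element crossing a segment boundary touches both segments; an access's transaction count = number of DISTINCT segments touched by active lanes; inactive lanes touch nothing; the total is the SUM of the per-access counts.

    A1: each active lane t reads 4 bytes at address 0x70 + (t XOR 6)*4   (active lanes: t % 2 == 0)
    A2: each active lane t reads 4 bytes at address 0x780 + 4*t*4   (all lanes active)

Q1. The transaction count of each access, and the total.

A1: 2 transactions
A2: 1 transaction

Answer: 2,1; total 3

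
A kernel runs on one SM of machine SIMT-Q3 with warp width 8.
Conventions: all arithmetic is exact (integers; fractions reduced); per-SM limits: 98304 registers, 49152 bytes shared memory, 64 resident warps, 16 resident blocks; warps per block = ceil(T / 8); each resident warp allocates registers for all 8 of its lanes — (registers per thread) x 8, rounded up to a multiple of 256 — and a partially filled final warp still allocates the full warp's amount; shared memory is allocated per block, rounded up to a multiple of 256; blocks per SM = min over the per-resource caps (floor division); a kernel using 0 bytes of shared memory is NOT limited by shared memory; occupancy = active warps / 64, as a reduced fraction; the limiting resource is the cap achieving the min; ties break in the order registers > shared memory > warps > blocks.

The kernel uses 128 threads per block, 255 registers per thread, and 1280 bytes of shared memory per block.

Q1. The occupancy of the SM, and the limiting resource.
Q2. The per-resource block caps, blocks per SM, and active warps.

Answer: occupancy 3/4, limited by registers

registers: 3 blocks
shared memory: 38 blocks
warps: 4 blocks
blocks: 16 blocks

Answer: 3 blocks, 48 active warps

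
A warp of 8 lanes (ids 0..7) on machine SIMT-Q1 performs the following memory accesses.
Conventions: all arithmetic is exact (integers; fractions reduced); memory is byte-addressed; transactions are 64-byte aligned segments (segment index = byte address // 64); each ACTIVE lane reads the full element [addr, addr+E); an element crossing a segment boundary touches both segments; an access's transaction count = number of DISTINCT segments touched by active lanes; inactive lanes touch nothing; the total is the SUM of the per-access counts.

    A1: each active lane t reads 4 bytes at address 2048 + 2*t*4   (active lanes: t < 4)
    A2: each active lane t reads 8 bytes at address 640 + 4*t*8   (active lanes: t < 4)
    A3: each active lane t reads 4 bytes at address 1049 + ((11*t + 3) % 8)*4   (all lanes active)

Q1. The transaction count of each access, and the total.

A1: 1 transaction
A2: 2 transactions
A3: 1 transaction

Answer: 1,2,1; total 4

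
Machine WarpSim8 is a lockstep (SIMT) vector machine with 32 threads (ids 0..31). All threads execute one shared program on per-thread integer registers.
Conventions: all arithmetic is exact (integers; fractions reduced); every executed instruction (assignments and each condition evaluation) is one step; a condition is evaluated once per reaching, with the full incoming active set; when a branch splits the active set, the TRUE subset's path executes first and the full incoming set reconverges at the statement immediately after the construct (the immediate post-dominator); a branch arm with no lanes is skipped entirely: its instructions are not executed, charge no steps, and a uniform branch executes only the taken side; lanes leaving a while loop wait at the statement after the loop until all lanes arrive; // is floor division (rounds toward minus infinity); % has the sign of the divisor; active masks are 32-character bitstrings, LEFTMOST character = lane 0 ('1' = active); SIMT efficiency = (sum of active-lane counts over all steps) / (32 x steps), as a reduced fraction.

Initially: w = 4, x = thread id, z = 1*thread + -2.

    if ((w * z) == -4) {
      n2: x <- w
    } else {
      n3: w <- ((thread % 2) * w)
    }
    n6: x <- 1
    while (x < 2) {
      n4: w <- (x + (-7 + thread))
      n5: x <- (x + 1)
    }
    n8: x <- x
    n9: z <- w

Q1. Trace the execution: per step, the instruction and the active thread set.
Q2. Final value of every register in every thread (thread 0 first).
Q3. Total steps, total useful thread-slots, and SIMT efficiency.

step 0: eval ((w * z) == -4)         11111111111111111111111111111111
step 1: x <- w                       01000000000000000000000000000000
step 2: w <- ((thread % 2) * w)      10111111111111111111111111111111
step 3: x <- 1                       11111111111111111111111111111111
step 4: eval (x < 2)                 11111111111111111111111111111111
step 5: w <- (x + (-7 + thread))     11111111111111111111111111111111
step 6: x <- (x + 1)                 11111111111111111111111111111111
step 7: eval (x < 2)                 11111111111111111111111111111111
step 8: x <- x                       11111111111111111111111111111111
step 9: z <- w                       11111111111111111111111111111111

Answer: 10 steps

w: -6,-5,-4,-3,-2,-1,0,1,2,3,4,5,6,7,8,9,10,11,12,13,14,15,16,17,18,19,20,21,22,23,24,25
x: 2,2,2,2,2,2,2,2,2,2,2,2,2,2,2,2,2,2,2,2,2,2,2,2,2,2,2,2,2,2,2,2
z: -6,-5,-4,-3,-2,-1,0,1,2,3,4,5,6,7,8,9,10,11,12,13,14,15,16,17,18,19,20,21,22,23,24,25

steps = 10; useful = 288; efficiency = 288/320 = 9/10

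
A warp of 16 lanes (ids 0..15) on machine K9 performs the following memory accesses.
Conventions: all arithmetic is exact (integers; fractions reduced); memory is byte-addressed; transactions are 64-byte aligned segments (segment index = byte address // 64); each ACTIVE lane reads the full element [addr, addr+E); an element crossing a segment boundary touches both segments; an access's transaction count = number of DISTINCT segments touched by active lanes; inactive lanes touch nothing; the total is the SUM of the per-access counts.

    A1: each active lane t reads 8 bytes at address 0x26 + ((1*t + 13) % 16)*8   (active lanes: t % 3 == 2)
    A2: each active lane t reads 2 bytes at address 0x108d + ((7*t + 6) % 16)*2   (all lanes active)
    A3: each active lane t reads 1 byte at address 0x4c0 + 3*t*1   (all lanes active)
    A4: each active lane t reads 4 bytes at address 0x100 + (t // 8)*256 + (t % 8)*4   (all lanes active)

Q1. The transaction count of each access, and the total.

A1: 3 transactions
A2: 1 transaction
A3: 1 transaction
A4: 2 transactions

Answer: 3,1,1,2; total 7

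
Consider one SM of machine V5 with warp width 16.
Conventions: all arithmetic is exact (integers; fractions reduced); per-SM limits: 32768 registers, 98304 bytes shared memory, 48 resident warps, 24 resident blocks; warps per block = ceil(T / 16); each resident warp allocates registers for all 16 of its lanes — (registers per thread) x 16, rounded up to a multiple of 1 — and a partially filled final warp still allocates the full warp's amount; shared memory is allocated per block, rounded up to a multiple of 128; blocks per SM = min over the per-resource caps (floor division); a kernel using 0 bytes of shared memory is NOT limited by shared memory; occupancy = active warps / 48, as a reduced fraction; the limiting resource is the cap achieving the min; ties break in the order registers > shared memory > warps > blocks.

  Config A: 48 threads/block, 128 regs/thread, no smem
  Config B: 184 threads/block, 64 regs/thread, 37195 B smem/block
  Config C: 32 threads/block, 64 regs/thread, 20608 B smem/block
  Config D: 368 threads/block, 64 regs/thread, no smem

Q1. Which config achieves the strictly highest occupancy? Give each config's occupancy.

occupancies: A 5/16, B 1/2, C 1/6, D 23/48

Answer: B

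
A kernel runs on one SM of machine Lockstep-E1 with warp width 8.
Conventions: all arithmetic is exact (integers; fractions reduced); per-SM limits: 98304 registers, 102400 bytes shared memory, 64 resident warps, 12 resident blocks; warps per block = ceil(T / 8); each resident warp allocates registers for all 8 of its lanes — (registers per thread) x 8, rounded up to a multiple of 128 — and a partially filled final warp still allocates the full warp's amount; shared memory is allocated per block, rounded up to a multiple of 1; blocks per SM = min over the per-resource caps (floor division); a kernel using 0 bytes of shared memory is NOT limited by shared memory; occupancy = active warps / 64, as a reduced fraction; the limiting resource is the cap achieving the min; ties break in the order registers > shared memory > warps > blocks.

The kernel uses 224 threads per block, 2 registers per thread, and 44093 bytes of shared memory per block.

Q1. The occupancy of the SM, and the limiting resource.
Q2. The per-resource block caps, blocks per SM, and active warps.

Answer: occupancy 7/8, limited by shared memory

registers: 27 blocks
shared memory: 2 blocks
warps: 2 blocks
blocks: 12 blocks

Answer: 2 blocks, 56 active warps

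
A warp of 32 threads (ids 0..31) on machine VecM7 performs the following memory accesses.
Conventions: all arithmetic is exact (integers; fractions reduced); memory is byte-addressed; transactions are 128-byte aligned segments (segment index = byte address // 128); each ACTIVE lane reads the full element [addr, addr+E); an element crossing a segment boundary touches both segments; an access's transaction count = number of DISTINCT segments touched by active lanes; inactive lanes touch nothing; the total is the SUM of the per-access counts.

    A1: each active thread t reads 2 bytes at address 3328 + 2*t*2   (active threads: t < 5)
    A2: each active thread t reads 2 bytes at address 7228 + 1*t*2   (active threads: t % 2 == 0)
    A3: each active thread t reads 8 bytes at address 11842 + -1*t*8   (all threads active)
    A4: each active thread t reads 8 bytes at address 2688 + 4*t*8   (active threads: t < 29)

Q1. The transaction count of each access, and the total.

A1: 1 transaction
A2: 1 transaction
A3: 3 transactions
A4: 8 transactions

Answer: 1,1,3,8; total 13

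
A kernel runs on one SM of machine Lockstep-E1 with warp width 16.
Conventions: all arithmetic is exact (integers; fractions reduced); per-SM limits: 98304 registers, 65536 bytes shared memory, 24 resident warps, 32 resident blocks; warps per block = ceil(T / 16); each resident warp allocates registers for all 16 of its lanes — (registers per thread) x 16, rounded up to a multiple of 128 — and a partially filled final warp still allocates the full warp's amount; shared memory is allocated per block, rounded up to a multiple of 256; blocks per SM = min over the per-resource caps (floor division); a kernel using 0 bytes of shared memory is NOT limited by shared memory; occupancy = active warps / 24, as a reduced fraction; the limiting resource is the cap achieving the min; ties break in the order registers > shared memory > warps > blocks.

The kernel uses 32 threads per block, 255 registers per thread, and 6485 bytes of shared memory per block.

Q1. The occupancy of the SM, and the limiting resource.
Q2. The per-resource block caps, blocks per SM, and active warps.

Answer: occupancy 3/4, limited by shared memory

registers: 12 blocks
shared memory: 9 blocks
warps: 12 blocks
blocks: 32 blocks

Answer: 9 blocks, 18 active warps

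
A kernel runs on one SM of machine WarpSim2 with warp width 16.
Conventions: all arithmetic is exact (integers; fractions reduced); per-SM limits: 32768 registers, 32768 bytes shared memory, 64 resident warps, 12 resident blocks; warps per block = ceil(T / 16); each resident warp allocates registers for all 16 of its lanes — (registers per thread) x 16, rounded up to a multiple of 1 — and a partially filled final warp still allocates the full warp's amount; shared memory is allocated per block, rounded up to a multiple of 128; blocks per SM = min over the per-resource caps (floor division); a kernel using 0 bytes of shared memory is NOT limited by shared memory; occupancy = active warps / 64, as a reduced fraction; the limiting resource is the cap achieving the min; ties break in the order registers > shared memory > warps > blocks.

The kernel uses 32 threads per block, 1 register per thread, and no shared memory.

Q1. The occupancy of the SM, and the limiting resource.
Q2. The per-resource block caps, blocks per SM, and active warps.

Answer: occupancy 3/8, limited by blocks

registers: 1024 blocks
shared memory: no limit (kernel uses none)
warps: 32 blocks
blocks: 12 blocks

Answer: 12 blocks, 24 active warps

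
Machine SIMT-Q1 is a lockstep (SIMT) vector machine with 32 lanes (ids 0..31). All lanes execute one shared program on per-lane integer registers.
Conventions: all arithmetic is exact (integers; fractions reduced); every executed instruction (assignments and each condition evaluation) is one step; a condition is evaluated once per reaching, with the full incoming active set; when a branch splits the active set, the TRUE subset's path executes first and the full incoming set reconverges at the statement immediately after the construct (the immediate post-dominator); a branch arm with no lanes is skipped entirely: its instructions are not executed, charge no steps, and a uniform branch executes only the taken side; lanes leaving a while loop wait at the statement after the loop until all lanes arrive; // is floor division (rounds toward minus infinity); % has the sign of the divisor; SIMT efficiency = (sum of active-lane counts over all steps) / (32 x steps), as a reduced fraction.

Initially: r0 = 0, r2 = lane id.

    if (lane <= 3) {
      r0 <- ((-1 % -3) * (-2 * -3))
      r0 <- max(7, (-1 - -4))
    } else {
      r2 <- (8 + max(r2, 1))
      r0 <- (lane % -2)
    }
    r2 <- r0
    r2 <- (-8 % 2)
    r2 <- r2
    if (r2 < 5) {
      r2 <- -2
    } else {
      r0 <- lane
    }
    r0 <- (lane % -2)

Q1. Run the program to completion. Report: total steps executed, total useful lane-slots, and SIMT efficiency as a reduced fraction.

Answer: 11 steps, 288 useful, 9/11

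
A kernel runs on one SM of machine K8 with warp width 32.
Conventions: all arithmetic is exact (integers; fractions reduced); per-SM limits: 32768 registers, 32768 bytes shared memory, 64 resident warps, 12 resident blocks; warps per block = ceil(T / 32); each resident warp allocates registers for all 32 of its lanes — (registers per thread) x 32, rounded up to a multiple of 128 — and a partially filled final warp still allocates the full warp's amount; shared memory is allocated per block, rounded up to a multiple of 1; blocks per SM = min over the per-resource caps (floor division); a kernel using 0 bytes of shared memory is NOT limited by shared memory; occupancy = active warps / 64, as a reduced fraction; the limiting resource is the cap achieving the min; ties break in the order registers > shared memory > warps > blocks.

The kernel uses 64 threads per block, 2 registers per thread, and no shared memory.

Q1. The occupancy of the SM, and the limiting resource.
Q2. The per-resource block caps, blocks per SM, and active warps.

Answer: occupancy 3/8, limited by blocks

registers: 128 blocks
shared memory: no limit (kernel uses none)
warps: 32 blocks
blocks: 12 blocks

Answer: 12 blocks, 24 active warps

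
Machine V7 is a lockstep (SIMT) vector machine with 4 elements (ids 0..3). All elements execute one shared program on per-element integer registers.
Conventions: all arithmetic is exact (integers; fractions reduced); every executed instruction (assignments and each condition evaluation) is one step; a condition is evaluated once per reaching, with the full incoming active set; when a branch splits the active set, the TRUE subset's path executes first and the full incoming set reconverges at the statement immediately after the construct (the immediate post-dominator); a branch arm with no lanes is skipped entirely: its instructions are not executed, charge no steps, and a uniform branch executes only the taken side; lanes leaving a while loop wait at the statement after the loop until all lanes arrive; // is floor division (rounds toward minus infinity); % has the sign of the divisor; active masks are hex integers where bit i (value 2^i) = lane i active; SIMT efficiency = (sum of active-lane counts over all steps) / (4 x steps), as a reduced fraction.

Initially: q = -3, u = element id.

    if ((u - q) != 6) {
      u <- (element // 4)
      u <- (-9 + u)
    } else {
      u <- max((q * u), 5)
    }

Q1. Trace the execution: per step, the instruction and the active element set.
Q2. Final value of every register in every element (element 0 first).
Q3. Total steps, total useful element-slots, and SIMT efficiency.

step 0: eval ((u - q) != 6)          0xf
step 1: u <- (element // 4)          0x7
step 2: u <- (-9 + u)                0x7
step 3: u <- max((q * u), 5)         0x8

Answer: 4 steps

q: -3,-3,-3,-3
u: -9,-9,-9,5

steps = 4; useful = 11; efficiency = 11/16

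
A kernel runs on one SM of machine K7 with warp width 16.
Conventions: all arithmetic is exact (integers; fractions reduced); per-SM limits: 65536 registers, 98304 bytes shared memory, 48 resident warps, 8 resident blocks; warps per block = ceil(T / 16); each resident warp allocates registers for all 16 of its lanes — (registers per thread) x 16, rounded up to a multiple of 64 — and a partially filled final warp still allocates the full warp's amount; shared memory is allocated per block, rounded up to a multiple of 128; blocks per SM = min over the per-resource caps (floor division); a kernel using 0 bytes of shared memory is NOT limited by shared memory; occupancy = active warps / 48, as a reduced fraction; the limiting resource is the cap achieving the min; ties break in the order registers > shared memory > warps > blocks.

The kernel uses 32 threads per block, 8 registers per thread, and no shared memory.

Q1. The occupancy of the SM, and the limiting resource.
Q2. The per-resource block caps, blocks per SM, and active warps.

Answer: occupancy 1/3, limited by blocks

registers: 256 blocks
shared memory: no limit (kernel uses none)
warps: 24 blocks
blocks: 8 blocks

Answer: 8 blocks, 16 active warps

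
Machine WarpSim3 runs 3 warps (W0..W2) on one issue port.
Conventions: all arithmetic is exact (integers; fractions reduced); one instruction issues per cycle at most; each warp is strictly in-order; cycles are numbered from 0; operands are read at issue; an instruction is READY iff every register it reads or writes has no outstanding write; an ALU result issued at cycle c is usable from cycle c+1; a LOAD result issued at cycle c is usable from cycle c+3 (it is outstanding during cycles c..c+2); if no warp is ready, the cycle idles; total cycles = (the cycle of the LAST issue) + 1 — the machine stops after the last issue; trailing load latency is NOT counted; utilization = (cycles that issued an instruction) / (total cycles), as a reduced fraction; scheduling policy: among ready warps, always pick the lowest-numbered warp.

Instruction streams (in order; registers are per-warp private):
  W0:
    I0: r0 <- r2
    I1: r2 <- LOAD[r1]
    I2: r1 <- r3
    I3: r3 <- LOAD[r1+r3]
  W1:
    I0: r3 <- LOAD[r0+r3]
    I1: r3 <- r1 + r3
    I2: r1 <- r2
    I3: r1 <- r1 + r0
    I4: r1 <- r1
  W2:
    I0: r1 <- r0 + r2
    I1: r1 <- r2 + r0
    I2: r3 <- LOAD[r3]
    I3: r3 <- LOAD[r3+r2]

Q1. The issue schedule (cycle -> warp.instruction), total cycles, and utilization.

cycle 0: W0.I0
cycle 1: W0.I1
cycle 2: W0.I2
cycle 3: W0.I3
cycle 4: W1.I0
cycle 5: W2.I0
cycle 6: W2.I1
cycle 7: W1.I1
cycle 8: W1.I2
cycle 9: W1.I3
cycle 10: W1.I4
cycle 11: W2.I2
cycle 12: idle
cycle 13: idle
cycle 14: W2.I3

Answer: 15 cycles, utilization 13/15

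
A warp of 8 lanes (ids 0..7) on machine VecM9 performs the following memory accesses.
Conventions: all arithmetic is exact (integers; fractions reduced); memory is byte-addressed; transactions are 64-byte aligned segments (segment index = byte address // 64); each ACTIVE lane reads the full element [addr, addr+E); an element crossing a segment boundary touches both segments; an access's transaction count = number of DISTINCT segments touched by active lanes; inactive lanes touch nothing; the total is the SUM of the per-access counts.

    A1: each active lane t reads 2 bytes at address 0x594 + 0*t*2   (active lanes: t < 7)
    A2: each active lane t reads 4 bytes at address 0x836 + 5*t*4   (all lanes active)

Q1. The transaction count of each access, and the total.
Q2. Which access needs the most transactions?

A1: 1 transaction
A2: 4 transactions

Answer: 1,4; total 5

Answer: A2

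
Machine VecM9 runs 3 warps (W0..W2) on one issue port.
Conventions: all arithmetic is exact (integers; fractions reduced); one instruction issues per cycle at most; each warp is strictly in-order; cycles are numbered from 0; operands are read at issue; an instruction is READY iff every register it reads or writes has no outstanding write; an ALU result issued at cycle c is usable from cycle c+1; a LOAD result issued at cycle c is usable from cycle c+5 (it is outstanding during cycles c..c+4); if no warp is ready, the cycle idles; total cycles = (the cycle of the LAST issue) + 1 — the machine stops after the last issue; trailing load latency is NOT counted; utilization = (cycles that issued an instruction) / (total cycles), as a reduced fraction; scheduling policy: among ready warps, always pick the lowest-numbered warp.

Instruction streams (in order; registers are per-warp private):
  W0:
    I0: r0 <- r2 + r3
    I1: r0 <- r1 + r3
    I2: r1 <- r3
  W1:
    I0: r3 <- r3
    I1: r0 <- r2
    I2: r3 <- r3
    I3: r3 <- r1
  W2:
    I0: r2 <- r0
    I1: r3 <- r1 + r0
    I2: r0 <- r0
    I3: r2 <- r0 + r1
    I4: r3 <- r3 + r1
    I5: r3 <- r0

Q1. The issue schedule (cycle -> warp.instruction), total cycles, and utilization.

cycle 0: W0.I0
cycle 1: W0.I1
cycle 2: W0.I2
cycle 3: W1.I0
cycle 4: W1.I1
cycle 5: W1.I2
cycle 6: W1.I3
cycle 7: W2.I0
cycle 8: W2.I1
cycle 9: W2.I2
cycle 10: W2.I3
cycle 11: W2.I4
cycle 12: W2.I5

Answer: 13 cycles, utilization 1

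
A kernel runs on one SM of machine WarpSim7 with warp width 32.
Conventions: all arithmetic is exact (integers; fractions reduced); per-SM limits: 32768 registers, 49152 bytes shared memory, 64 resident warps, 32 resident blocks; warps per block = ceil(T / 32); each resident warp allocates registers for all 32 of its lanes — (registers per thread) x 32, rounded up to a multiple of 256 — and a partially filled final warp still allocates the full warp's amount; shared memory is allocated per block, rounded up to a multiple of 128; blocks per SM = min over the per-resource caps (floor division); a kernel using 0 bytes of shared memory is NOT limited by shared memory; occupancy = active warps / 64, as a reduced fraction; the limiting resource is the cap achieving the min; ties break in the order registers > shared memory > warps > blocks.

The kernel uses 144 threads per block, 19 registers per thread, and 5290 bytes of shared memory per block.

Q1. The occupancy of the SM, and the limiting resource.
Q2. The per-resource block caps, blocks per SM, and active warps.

Answer: occupancy 5/8, limited by registers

registers: 8 blocks
shared memory: 9 blocks
warps: 12 blocks
blocks: 32 blocks

Answer: 8 blocks, 40 active warps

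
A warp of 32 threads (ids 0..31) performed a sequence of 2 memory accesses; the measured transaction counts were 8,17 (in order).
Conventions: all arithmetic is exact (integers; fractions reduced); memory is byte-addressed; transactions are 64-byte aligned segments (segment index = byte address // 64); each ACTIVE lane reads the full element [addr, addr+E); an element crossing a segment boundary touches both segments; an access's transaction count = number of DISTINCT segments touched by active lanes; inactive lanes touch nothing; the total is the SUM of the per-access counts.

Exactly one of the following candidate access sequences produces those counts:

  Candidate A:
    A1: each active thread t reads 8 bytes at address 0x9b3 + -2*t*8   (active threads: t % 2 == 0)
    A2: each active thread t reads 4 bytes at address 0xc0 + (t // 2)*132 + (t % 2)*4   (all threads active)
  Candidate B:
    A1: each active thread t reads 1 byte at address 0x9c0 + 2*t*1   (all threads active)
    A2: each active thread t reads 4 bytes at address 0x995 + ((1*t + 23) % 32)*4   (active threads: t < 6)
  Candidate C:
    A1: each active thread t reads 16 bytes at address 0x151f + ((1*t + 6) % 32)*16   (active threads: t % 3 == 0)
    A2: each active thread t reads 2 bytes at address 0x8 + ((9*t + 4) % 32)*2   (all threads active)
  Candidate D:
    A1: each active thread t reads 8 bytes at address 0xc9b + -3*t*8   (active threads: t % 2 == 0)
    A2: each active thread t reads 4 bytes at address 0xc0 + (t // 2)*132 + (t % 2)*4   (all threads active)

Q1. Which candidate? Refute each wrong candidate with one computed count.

B: A1 gives 1 transaction, not 8
C: A1 gives 9 transactions, not 8
D: A1 gives 12 transactions, not 8
A: all counts match (8,17)

Answer: A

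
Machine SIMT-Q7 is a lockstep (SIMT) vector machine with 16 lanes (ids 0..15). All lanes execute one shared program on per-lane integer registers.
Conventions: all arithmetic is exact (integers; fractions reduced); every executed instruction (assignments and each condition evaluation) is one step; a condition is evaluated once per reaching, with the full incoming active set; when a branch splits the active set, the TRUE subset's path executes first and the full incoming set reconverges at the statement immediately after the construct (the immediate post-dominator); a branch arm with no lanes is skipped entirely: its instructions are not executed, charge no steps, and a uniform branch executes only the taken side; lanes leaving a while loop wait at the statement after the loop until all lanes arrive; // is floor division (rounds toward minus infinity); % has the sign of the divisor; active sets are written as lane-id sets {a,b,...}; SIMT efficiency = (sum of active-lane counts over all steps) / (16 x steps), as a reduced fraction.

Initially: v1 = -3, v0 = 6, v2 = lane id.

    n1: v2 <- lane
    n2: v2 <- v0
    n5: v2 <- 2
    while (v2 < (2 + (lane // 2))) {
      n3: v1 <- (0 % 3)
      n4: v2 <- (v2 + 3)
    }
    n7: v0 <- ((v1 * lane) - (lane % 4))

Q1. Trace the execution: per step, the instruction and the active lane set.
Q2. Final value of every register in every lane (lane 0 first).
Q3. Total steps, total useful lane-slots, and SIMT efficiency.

step 0: v2 <- lane                   {0,1,2,3,4,5,6,7,8,9,10,11,12,13,14,15}
step 1: v2 <- v0                     {0,1,2,3,4,5,6,7,8,9,10,11,12,13,14,15}
step 2: v2 <- 2                      {0,1,2,3,4,5,6,7,8,9,10,11,12,13,14,15}
step 3: eval (v2 < (2 + (lane // 2))) {0,1,2,3,4,5,6,7,8,9,10,11,12,13,14,15}
step 4: v1 <- (0 % 3)                {2,3,4,5,6,7,8,9,10,11,12,13,14,15}
step 5: v2 <- (v2 + 3)               {2,3,4,5,6,7,8,9,10,11,12,13,14,15}
step 6: eval (v2 < (2 + (lane // 2))) {2,3,4,5,6,7,8,9,10,11,12,13,14,15}
step 7: v1 <- (0 % 3)                {8,9,10,11,12,13,14,15}
step 8: v2 <- (v2 + 3)               {8,9,10,11,12,13,14,15}
step 9: eval (v2 < (2 + (lane // 2))) {8,9,10,11,12,13,14,15}
step 10: v1 <- (0 % 3)                {14,15}
step 11: v2 <- (v2 + 3)               {14,15}
step 12: eval (v2 < (2 + (lane // 2))) {14,15}
step 13: v0 <- ((v1 * lane) - (lane % 4)) {0,1,2,3,4,5,6,7,8,9,10,11,12,13,14,15}

Answer: 14 steps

v1: -3,-3,0,0,0,0,0,0,0,0,0,0,0,0,0,0
v0: 0,-4,-2,-3,0,-1,-2,-3,0,-1,-2,-3,0,-1,-2,-3
v2: 2,2,5,5,5,5,5,5,8,8,8,8,8,8,11,11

steps = 14; useful = 152; efficiency = 152/224 = 19/28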